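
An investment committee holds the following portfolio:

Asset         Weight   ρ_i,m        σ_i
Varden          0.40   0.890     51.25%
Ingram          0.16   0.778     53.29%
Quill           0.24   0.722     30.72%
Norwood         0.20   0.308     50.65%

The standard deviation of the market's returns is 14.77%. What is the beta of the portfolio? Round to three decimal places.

2.256

β_Varden = 0.890 × 51.25% / 14.77% = 3.0882
β_Ingram = 0.778 × 53.29% / 14.77% = 2.8070
β_Quill = 0.722 × 30.72% / 14.77% = 1.5017
β_Norwood = 0.308 × 50.65% / 14.77% = 1.0562
β_P = Σ w_i β_i = 0.40×3.0882 + 0.16×2.8070 + 0.24×1.5017 + 0.20×1.0562 = 2.2560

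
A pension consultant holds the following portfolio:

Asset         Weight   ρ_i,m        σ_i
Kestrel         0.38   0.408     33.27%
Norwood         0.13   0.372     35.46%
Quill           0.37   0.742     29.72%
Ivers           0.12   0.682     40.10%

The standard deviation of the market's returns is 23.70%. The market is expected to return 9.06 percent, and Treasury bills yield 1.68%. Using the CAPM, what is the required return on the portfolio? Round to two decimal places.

7.38%

β_Kestrel = 0.408 × 33.27% / 23.70% = 0.5727
β_Norwood = 0.372 × 35.46% / 23.70% = 0.5566
β_Quill = 0.742 × 29.72% / 23.70% = 0.9305
β_Ivers = 0.682 × 40.10% / 23.70% = 1.1539
β_P = Σ w_i β_i = 0.38×0.5727 + 0.13×0.5566 + 0.37×0.9305 + 0.12×1.1539 = 0.7727
MRP = 9.06% − 1.68% = 7.38%
E(R_P) = R_f + β_P × MRP = 1.68% + 0.7727 × 7.38% = 7.38%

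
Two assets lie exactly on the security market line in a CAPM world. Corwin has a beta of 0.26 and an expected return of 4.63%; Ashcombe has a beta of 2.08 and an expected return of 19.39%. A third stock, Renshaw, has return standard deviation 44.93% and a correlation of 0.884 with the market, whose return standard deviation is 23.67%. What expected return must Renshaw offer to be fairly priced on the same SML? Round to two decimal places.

MRP = (19.39% − 4.63%) / (2.08 − 0.26) = 8.1099%
R_f = 4.63% − 0.26 × 8.1099% = 2.5214%
β_Renshaw = ρ·σ_i/σ_m = 0.884 × 44.93 / 23.67 = 1.6780
E(R_Renshaw) = R_f + β × MRP = 2.5214% + 1.6780 × 8.1099% = 16.13%

16.13%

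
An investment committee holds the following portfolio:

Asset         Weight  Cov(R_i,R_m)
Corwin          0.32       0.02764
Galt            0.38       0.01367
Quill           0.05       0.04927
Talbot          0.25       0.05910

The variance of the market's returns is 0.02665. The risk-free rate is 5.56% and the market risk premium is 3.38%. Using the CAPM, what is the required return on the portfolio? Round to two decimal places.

9.53%

β_Corwin = 0.02764 / 0.02665 = 1.0371
β_Galt = 0.01367 / 0.02665 = 0.5129
β_Quill = 0.04927 / 0.02665 = 1.8488
β_Talbot = 0.05910 / 0.02665 = 2.2176
β_P = Σ w_i β_i = 0.32×1.0371 + 0.38×0.5129 + 0.05×1.8488 + 0.25×2.2176 = 1.1736
E(R_P) = R_f + β_P × MRP = 5.56% + 1.1736 × 3.38% = 9.53%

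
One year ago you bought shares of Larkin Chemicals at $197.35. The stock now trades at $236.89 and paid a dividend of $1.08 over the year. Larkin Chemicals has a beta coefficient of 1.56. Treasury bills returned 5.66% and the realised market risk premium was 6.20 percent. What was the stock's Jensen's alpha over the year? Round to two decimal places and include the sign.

+5.25%

Realised HPR = (P1 + D1 − P0) / P0 = (236.89 + 1.08 − 197.35) / 197.35 = 40.62 / 197.35 = 20.5827%
CAPM required = R_f + β·MRP = 5.66% + 1.56 × 6.20% = 15.3320%
α = realised − required = 20.5827% − 15.3320% = +5.25%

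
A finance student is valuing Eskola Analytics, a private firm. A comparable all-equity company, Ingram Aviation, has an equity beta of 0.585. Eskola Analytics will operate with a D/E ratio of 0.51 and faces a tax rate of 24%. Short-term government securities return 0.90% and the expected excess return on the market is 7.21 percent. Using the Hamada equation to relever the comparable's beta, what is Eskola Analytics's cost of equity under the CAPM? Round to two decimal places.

6.75%

β_L = β_U × [1 + (1 − t)(D/E)] = 0.585 × [1 + (1 − 0.24) × 0.51]
    = 0.585 × [1 + 0.76 × 0.51] = 0.585 × 1.3876 = 0.8117
E(R) = R_f + β_L × MRP = 0.90% + 0.8117 × 7.21% = 6.75%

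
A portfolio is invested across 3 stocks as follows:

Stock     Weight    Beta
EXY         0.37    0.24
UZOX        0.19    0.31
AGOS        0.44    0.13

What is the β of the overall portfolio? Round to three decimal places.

β_P = Σ w_i β_i = 0.37×0.24 + 0.19×0.31 + 0.44×0.13 = 0.2049

0.205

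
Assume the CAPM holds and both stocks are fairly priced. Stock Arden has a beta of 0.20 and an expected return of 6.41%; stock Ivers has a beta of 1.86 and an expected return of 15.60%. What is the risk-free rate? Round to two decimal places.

Both satisfy E(R) = R_f + β·MRP, so the slope of the SML is
MRP = (15.60% − 6.41%) / (1.86 − 0.20) = 9.19% / 1.66 = 5.5361%
R_f = E(R_Arden) − β_Arden·MRP = 6.41% − 0.20 × 5.5361% = 5.3028%

5.30%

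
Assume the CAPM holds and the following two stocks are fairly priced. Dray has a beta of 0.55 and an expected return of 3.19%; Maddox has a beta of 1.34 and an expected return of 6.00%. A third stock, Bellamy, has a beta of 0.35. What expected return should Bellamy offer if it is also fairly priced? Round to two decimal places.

2.48%

MRP (SML slope) = (6.00% − 3.19%) / (1.34 − 0.55) = 2.81% / 0.79 = 3.5570%
R_f (intercept) = 3.19% − 0.55 × 3.5570% = 1.2337%
E(R_Bellamy) = R_f + β × MRP = 1.2337% + 0.35 × 3.5570% = 2.48%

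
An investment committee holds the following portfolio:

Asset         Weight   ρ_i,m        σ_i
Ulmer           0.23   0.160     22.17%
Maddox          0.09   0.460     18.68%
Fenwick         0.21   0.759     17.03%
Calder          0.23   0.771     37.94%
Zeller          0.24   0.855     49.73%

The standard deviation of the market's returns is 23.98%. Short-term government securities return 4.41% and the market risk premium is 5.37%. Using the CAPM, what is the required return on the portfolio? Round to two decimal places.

9.17%

β_Ulmer = 0.160 × 22.17% / 23.98% = 0.1479
β_Maddox = 0.460 × 18.68% / 23.98% = 0.3583
β_Fenwick = 0.759 × 17.03% / 23.98% = 0.5390
β_Calder = 0.771 × 37.94% / 23.98% = 1.2198
β_Zeller = 0.855 × 49.73% / 23.98% = 1.7731
β_P = Σ w_i β_i = 0.23×0.1479 + 0.09×0.3583 + 0.21×0.5390 + 0.23×1.2198 + 0.24×1.7731 = 0.8856
E(R_P) = R_f + β_P × MRP = 4.41% + 0.8856 × 5.37% = 9.17%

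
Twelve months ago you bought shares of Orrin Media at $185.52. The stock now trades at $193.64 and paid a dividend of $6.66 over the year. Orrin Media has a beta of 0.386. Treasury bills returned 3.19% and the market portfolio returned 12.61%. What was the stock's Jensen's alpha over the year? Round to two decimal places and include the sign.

+1.14%

Realised HPR = (P1 + D1 − P0) / P0 = (193.64 + 6.66 − 185.52) / 185.52 = 14.78 / 185.52 = 7.9668%
MRP = 12.61% − 3.19% = 9.42%
CAPM required = R_f + β·MRP = 3.19% + 0.386 × 9.42% = 6.82612%
α = realised − required = 7.9668% − 6.82612% = +1.14%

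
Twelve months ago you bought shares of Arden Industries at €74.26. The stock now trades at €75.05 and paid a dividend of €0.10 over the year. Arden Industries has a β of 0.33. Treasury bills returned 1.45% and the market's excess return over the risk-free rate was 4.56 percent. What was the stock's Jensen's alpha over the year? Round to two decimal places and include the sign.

-1.76%

Realised HPR = (P1 + D1 − P0) / P0 = (75.05 + 0.10 − 74.26) / 74.26 = 0.89 / 74.26 = 1.1985%
CAPM required = R_f + β·MRP = 1.45% + 0.33 × 4.56% = 2.9548%
α = realised − required = 1.1985% − 2.9548% = -1.76%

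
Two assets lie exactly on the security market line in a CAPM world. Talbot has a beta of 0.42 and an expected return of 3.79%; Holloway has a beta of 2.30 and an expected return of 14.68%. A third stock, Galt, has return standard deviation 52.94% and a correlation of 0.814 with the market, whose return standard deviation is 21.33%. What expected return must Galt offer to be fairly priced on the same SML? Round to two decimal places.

13.06%

MRP = (14.68% − 3.79%) / (2.30 − 0.42) = 5.7926%
R_f = 3.79% − 0.42 × 5.7926% = 1.3571%
β_Galt = ρ·σ_i/σ_m = 0.814 × 52.94 / 21.33 = 2.0203
E(R_Galt) = R_f + β × MRP = 1.3571% + 2.0203 × 5.7926% = 13.06%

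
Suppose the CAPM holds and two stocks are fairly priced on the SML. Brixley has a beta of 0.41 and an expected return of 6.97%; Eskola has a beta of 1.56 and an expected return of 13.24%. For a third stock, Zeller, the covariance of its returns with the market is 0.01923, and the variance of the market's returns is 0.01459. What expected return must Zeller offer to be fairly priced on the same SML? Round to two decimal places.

11.92%

MRP = (13.24% − 6.97%) / (1.56 − 0.41) = 5.4522%
R_f = 6.97% − 0.41 × 5.4522% = 4.7346%
β_Zeller = Cov / Var(R_m) = 0.01923 / 0.01459 = 1.3180
E(R_Zeller) = R_f + β × MRP = 4.7346% + 1.3180 × 5.4522% = 11.92%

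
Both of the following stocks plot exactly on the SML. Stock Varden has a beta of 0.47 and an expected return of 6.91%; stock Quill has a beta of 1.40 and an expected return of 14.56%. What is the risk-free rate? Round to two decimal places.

Both satisfy E(R) = R_f + β·MRP, so the slope of the SML is
MRP = (14.56% − 6.91%) / (1.40 − 0.47) = 7.65% / 0.93 = 8.2258%
R_f = E(R_Varden) − β_Varden·MRP = 6.91% − 0.47 × 8.2258% = 3.0439%

3.04%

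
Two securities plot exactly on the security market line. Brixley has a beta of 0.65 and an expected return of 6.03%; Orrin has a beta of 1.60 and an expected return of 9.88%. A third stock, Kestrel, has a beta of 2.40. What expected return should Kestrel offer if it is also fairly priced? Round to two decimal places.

13.12%

MRP (SML slope) = (9.88% − 6.03%) / (1.60 − 0.65) = 3.85% / 0.95 = 4.0526%
R_f (intercept) = 6.03% − 0.65 × 4.0526% = 3.3958%
E(R_Kestrel) = R_f + β × MRP = 3.3958% + 2.40 × 4.0526% = 13.12%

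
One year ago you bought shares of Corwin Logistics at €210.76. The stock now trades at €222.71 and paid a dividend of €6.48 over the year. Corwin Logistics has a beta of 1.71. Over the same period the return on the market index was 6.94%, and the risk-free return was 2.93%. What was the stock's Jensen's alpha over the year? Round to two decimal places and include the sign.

-1.04%

Realised HPR = (P1 + D1 − P0) / P0 = (222.71 + 6.48 − 210.76) / 210.76 = 18.43 / 210.76 = 8.7445%
MRP = 6.94% − 2.93% = 4.01%
CAPM required = R_f + β·MRP = 2.93% + 1.71 × 4.01% = 9.7871%
α = realised − required = 8.7445% − 9.7871% = -1.04%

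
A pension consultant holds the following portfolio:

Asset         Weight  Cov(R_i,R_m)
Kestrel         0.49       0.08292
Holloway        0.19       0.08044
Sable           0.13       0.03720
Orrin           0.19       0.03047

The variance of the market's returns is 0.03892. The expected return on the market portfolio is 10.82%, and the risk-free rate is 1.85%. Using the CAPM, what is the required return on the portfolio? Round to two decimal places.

β_Kestrel = 0.08292 / 0.03892 = 2.1305
β_Holloway = 0.08044 / 0.03892 = 2.0668
β_Sable = 0.03720 / 0.03892 = 0.9558
β_Orrin = 0.03047 / 0.03892 = 0.7829
β_P = Σ w_i β_i = 0.49×2.1305 + 0.19×2.0668 + 0.13×0.9558 + 0.19×0.7829 = 1.7096
MRP = 10.82% − 1.85% = 8.97%
E(R_P) = R_f + β_P × MRP = 1.85% + 1.7096 × 8.97% = 17.19%

17.19%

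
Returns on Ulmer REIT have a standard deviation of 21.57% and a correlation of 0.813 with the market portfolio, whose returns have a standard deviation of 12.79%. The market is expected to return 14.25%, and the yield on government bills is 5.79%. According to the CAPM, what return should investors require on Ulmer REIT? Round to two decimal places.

β = ρ × σ_i / σ_m = 0.813 × 21.57% / 12.79% = 1.3711
MRP = 14.25% − 5.79% = 8.46%
E(R) = 5.79% + 1.3711 × 8.46% = 17.39%

17.39%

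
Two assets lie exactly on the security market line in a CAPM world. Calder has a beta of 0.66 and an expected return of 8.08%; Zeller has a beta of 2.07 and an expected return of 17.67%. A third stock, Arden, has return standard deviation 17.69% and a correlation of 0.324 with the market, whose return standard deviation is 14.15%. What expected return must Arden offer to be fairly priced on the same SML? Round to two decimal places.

6.35%

MRP = (17.67% − 8.08%) / (2.07 − 0.66) = 6.8014%
R_f = 8.08% − 0.66 × 6.8014% = 3.5911%
β_Arden = ρ·σ_i/σ_m = 0.324 × 17.69 / 14.15 = 0.4051
E(R_Arden) = R_f + β × MRP = 3.5911% + 0.4051 × 6.8014% = 6.35%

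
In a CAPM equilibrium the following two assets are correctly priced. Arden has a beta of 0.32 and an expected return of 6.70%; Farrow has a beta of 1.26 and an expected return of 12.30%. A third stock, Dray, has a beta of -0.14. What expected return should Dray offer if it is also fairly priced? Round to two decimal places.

3.96%

MRP (SML slope) = (12.30% − 6.70%) / (1.26 − 0.32) = 5.60% / 0.94 = 5.9574%
R_f (intercept) = 6.70% − 0.32 × 5.9574% = 4.7936%
E(R_Dray) = R_f + β × MRP = 4.7936% + -0.14 × 5.9574% = 3.96%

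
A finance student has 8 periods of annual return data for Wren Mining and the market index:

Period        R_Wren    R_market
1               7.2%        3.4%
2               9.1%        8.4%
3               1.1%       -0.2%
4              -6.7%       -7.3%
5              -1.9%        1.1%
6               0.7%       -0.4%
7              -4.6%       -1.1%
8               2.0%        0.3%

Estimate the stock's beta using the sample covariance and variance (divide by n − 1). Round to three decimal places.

1.098

Mean R_i = (7.2 + 9.1 + 1.1 − 6.7 − 1.9 + 0.7 − 4.6 + 2.0) / 8 = 0.8625%
Mean R_m = (3.4 + 8.4 − 0.2 − 7.3 + 1.1 − 0.4 − 1.1 + 0.3) / 8 = 0.5250%
Σ(R_i − R̄_i)(R_m − R̄_m) = 149.2775  ⇒  Cov = 149.2775 / 7 = 21.3254
Σ(R_m − R̄_m)² = 135.9150  ⇒  Var(R_m) = 135.9150 / 7 = 19.4164
β = Cov / Var(R_m) = 21.3254 / 19.4164 = 1.0983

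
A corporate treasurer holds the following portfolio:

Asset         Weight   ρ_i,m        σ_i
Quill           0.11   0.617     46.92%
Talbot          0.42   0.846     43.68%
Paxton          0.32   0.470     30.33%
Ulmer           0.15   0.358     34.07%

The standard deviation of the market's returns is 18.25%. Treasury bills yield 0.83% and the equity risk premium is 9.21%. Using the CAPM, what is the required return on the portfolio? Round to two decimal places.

β_Quill = 0.617 × 46.92% / 18.25% = 1.5863
β_Talbot = 0.846 × 43.68% / 18.25% = 2.0248
β_Paxton = 0.470 × 30.33% / 18.25% = 0.7811
β_Ulmer = 0.358 × 34.07% / 18.25% = 0.6683
β_P = Σ w_i β_i = 0.11×1.5863 + 0.42×2.0248 + 0.32×0.7811 + 0.15×0.6683 = 1.3751
E(R_P) = R_f + β_P × MRP = 0.83% + 1.3751 × 9.21% = 13.49%

13.49%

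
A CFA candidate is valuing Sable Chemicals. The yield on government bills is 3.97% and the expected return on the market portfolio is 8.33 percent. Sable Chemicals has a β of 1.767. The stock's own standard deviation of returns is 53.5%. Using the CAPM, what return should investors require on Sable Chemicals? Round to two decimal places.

Market risk premium = E(R_m) − R_f = 8.33% − 3.97% = 4.36%
E(R) = R_f + β × MRP = 3.97% + 1.767 × 4.36% = 11.67%

11.67%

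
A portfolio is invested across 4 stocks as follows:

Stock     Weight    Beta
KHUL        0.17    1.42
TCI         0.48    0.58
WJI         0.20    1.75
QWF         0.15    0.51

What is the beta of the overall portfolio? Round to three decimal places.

0.946

β_P = Σ w_i β_i = 0.17×1.42 + 0.48×0.58 + 0.20×1.75 + 0.15×0.51 = 0.9463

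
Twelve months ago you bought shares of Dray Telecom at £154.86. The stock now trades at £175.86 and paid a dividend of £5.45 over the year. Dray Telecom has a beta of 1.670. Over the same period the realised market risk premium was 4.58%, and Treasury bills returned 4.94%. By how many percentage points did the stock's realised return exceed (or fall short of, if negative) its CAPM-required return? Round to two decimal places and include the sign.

Realised HPR = (P1 + D1 − P0) / P0 = (175.86 + 5.45 − 154.86) / 154.86 = 26.45 / 154.86 = 17.0799%
CAPM required = R_f + β·MRP = 4.94% + 1.670 × 4.58% = 12.58860%
α = realised − required = 17.0799% − 12.58860% = +4.49%

+4.49%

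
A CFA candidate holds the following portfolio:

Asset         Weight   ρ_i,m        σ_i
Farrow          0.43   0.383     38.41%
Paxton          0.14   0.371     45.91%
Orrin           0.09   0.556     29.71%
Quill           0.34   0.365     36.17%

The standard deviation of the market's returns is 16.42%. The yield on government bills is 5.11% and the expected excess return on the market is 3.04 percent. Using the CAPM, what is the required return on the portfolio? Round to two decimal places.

7.83%

β_Farrow = 0.383 × 38.41% / 16.42% = 0.8959
β_Paxton = 0.371 × 45.91% / 16.42% = 1.0373
β_Orrin = 0.556 × 29.71% / 16.42% = 1.0060
β_Quill = 0.365 × 36.17% / 16.42% = 0.8040
β_P = Σ w_i β_i = 0.43×0.8959 + 0.14×1.0373 + 0.09×1.0060 + 0.34×0.8040 = 0.8944
E(R_P) = R_f + β_P × MRP = 5.11% + 0.8944 × 3.04% = 7.83%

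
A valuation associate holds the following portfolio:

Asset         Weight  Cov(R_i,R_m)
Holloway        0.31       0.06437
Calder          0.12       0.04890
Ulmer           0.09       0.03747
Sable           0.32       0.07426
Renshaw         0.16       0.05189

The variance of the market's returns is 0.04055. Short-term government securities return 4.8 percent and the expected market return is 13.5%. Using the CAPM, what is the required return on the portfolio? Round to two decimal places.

β_Holloway = 0.06437 / 0.04055 = 1.5874
β_Calder = 0.04890 / 0.04055 = 1.2059
β_Ulmer = 0.03747 / 0.04055 = 0.9240
β_Sable = 0.07426 / 0.04055 = 1.8313
β_Renshaw = 0.05189 / 0.04055 = 1.2797
β_P = Σ w_i β_i = 0.31×1.5874 + 0.12×1.2059 + 0.09×0.9240 + 0.32×1.8313 + 0.16×1.2797 = 1.5107
MRP = 13.5% − 4.8% = 8.70%
E(R_P) = R_f + β_P × MRP = 4.8% + 1.5107 × 8.7% = 17.94%

17.94%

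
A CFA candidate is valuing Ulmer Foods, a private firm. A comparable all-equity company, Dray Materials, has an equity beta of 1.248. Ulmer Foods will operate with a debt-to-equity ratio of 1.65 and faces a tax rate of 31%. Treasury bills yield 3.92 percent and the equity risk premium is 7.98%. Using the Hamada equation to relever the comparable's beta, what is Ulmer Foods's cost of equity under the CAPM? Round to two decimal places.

β_L = β_U × [1 + (1 − t)(D/E)] = 1.248 × [1 + (1 − 0.31) × 1.65]
    = 1.248 × [1 + 0.69 × 1.65] = 1.248 × 2.1385 = 2.6688
E(R) = R_f + β_L × MRP = 3.92% + 2.6688 × 7.98% = 25.22%

25.22%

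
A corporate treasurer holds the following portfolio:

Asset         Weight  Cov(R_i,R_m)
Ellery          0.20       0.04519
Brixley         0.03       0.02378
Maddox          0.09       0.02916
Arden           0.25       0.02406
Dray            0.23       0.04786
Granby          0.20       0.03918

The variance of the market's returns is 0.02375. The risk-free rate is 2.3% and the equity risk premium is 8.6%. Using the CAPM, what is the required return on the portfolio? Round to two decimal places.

15.78%

β_Ellery = 0.04519 / 0.02375 = 1.9027
β_Brixley = 0.02378 / 0.02375 = 1.0013
β_Maddox = 0.02916 / 0.02375 = 1.2278
β_Arden = 0.02406 / 0.02375 = 1.0131
β_Dray = 0.04786 / 0.02375 = 2.0152
β_Granby = 0.03918 / 0.02375 = 1.6497
β_P = Σ w_i β_i = 0.20×1.9027 + 0.03×1.0013 + 0.09×1.2278 + 0.25×1.0131 + 0.23×2.0152 + 0.20×1.6497 = 1.5678
E(R_P) = R_f + β_P × MRP = 2.3% + 1.5678 × 8.6% = 15.78%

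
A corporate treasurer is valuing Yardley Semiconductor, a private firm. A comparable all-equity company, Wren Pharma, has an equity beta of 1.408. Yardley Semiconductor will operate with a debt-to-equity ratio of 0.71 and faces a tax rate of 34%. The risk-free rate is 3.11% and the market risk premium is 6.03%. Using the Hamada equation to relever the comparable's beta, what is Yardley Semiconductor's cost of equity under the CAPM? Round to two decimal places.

β_L = β_U × [1 + (1 − t)(D/E)] = 1.408 × [1 + (1 − 0.34) × 0.71]
    = 1.408 × [1 + 0.66 × 0.71] = 1.408 × 1.4686 = 2.0678
E(R) = R_f + β_L × MRP = 3.11% + 2.0678 × 6.03% = 15.58%

15.58%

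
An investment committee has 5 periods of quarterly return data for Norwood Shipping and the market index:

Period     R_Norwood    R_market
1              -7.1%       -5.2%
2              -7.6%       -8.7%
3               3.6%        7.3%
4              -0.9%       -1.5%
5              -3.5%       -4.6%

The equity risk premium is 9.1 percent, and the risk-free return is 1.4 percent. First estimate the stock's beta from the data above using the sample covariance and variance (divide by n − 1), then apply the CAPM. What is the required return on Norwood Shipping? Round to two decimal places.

8.04%

Mean R_i = (-7.1 − 7.6 + 3.6 − 0.9 − 3.5) / 5 = -3.1000%
Mean R_m = (-5.2 − 8.7 + 7.3 − 1.5 − 4.6) / 5 = -2.5400%
Σ(R_i − R̄_i)(R_m − R̄_m) = 107.4000  ⇒  Cov = 107.4000 / 4 = 26.8500
Σ(R_m − R̄_m)² = 147.1720  ⇒  Var(R_m) = 147.1720 / 4 = 36.7930
β = Cov / Var(R_m) = 26.8500 / 36.7930 = 0.7298
E(R) = R_f + β × MRP = 1.4% + 0.7298 × 9.1% = 8.04%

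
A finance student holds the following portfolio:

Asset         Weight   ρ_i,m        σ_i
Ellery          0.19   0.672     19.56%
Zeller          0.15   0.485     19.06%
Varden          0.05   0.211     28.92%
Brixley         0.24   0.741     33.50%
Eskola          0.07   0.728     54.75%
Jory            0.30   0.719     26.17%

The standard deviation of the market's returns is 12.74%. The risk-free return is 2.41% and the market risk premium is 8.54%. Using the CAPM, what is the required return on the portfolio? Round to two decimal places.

β_Ellery = 0.672 × 19.56% / 12.74% = 1.0317
β_Zeller = 0.485 × 19.06% / 12.74% = 0.7256
β_Varden = 0.211 × 28.92% / 12.74% = 0.4790
β_Brixley = 0.741 × 33.50% / 12.74% = 1.9485
β_Eskola = 0.728 × 54.75% / 12.74% = 3.1286
β_Jory = 0.719 × 26.17% / 12.74% = 1.4769
β_P = Σ w_i β_i = 0.19×1.0317 + 0.15×0.7256 + 0.05×0.4790 + 0.24×1.9485 + 0.07×3.1286 + 0.30×1.4769 = 1.4585
E(R_P) = R_f + β_P × MRP = 2.41% + 1.4585 × 8.54% = 14.87%

14.87%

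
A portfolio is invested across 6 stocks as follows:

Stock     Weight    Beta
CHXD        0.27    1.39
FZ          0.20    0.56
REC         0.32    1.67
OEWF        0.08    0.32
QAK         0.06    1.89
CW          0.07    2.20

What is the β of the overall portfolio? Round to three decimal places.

1.315

β_P = Σ w_i β_i = 0.27×1.39 + 0.20×0.56 + 0.32×1.67 + 0.08×0.32 + 0.06×1.89 + 0.07×2.20 = 1.3147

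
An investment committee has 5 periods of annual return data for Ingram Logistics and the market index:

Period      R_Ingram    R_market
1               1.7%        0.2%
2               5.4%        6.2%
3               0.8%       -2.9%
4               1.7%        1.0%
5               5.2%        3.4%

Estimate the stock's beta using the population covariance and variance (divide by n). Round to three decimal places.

Mean R_i = (1.7 + 5.4 + 0.8 + 1.7 + 5.2) / 5 = 2.9600%
Mean R_m = (0.2 + 6.2 − 2.9 + 1.0 + 3.4) / 5 = 1.5800%
Σ(R_i − R̄_i)(R_m − R̄_m) = 27.4960  ⇒  Cov = 27.4960 / 5 = 5.4992
Σ(R_m − R̄_m)² = 46.9680  ⇒  Var(R_m) = 46.9680 / 5 = 9.3936
β = Cov / Var(R_m) = 5.4992 / 9.3936 = 0.5854

0.585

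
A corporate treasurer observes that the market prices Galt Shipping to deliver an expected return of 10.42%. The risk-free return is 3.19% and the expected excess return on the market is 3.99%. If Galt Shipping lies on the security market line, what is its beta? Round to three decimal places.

1.812

β = (E(R) − R_f) / MRP = (10.42% − 3.19%) / 3.99% = 7.23% / 3.99% = 1.812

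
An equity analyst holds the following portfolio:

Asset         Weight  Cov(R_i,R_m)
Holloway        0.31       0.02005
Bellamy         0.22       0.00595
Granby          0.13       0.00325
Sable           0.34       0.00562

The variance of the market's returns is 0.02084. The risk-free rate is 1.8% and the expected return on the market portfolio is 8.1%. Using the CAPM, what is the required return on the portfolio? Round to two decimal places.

β_Holloway = 0.02005 / 0.02084 = 0.9621
β_Bellamy = 0.00595 / 0.02084 = 0.2855
β_Granby = 0.00325 / 0.02084 = 0.1560
β_Sable = 0.00562 / 0.02084 = 0.2697
β_P = Σ w_i β_i = 0.31×0.9621 + 0.22×0.2855 + 0.13×0.1560 + 0.34×0.2697 = 0.4730
MRP = 8.1% − 1.8% = 6.30%
E(R_P) = R_f + β_P × MRP = 1.8% + 0.4730 × 6.3% = 4.78%

4.78%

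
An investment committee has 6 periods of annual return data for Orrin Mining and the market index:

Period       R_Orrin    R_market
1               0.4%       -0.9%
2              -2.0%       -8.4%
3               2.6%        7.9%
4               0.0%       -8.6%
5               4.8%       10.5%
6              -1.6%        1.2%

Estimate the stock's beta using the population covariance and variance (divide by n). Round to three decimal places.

0.264

Mean R_i = (0.4 − 2.0 + 2.6 + 0.0 + 4.8 − 1.6) / 6 = 0.7000%
Mean R_m = (-0.9 − 8.4 + 7.9 − 8.6 + 10.5 + 1.2) / 6 = 0.2833%
Σ(R_i − R̄_i)(R_m − R̄_m) = 84.2700  ⇒  Cov = 84.2700 / 6 = 14.0450
Σ(R_m − R̄_m)² = 318.9483  ⇒  Var(R_m) = 318.9483 / 6 = 53.1581
β = Cov / Var(R_m) = 14.0450 / 53.1581 = 0.2642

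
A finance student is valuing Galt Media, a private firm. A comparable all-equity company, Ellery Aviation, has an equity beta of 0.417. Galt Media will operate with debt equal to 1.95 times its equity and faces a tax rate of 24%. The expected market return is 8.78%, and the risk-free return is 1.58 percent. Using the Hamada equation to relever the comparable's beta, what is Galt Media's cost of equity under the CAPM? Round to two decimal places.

β_L = β_U × [1 + (1 − t)(D/E)] = 0.417 × [1 + (1 − 0.24) × 1.95]
    = 0.417 × [1 + 0.76 × 1.95] = 0.417 × 2.4820 = 1.0350
MRP = 8.78% − 1.58% = 7.20%
E(R) = R_f + β_L × MRP = 1.58% + 1.0350 × 7.20% = 9.03%

9.03%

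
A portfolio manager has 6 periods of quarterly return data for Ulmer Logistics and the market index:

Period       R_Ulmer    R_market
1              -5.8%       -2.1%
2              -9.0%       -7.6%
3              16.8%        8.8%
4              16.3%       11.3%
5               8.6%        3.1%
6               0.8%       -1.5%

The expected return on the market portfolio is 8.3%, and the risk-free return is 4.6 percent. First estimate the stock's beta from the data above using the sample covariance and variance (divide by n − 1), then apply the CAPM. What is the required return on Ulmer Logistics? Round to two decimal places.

10.15%

Mean R_i = (-5.8 − 9.0 + 16.8 + 16.3 + 8.6 + 0.8) / 6 = 4.6167%
Mean R_m = (-2.1 − 7.6 + 8.8 + 11.3 + 3.1 − 1.5) / 6 = 2.0000%
Σ(R_i − R̄_i)(R_m − R̄_m) = 382.6700  ⇒  Cov = 382.6700 / 5 = 76.5340
Σ(R_m − R̄_m)² = 255.1600  ⇒  Var(R_m) = 255.1600 / 5 = 51.0320
β = Cov / Var(R_m) = 76.5340 / 51.0320 = 1.4997
MRP = 8.3% − 4.6% = 3.70%
E(R) = R_f + β × MRP = 4.6% + 1.4997 × 3.7% = 10.15%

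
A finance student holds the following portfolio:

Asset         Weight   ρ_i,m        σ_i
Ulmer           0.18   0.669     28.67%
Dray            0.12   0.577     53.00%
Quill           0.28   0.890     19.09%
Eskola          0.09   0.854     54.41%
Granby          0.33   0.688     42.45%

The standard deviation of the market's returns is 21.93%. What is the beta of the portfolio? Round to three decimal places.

β_Ulmer = 0.669 × 28.67% / 21.93% = 0.8746
β_Dray = 0.577 × 53.00% / 21.93% = 1.3945
β_Quill = 0.890 × 19.09% / 21.93% = 0.7747
β_Eskola = 0.854 × 54.41% / 21.93% = 2.1188
β_Granby = 0.688 × 42.45% / 21.93% = 1.3318
β_P = Σ w_i β_i = 0.18×0.8746 + 0.12×1.3945 + 0.28×0.7747 + 0.09×2.1188 + 0.33×1.3318 = 1.1719

1.172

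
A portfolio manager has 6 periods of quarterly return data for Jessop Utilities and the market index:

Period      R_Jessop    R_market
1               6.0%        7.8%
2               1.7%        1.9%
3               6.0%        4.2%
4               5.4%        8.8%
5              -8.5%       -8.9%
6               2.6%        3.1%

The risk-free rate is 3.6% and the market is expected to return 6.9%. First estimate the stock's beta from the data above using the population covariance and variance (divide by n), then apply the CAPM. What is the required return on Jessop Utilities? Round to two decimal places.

6.38%

Mean R_i = (6.0 + 1.7 + 6.0 + 5.4 − 8.5 + 2.6) / 6 = 2.2000%
Mean R_m = (7.8 + 1.9 + 4.2 + 8.8 − 8.9 + 3.1) / 6 = 2.8167%
Σ(R_i − R̄_i)(R_m − R̄_m) = 169.2800  ⇒  Cov = 169.2800 / 6 = 28.2133
Σ(R_m − R̄_m)² = 200.7483  ⇒  Var(R_m) = 200.7483 / 6 = 33.4581
β = Cov / Var(R_m) = 28.2133 / 33.4581 = 0.8432
MRP = 6.9% − 3.6% = 3.30%
E(R) = R_f + β × MRP = 3.6% + 0.8432 × 3.3% = 6.38%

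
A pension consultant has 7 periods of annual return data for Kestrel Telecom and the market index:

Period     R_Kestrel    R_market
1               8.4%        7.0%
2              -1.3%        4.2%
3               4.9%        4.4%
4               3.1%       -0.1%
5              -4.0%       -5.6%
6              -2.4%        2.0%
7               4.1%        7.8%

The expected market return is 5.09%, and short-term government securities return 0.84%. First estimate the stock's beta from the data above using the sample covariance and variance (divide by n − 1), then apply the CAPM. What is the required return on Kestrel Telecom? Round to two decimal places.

3.80%

Mean R_i = (8.4 − 1.3 + 4.9 + 3.1 − 4.0 − 2.4 + 4.1) / 7 = 1.8286%
Mean R_m = (7.0 + 4.2 + 4.4 − 0.1 − 5.6 + 2.0 + 7.8) / 7 = 2.8143%
Σ(R_i − R̄_i)(R_m − R̄_m) = 88.1471  ⇒  Cov = 88.1471 / 6 = 14.6912
Σ(R_m − R̄_m)² = 126.7686  ⇒  Var(R_m) = 126.7686 / 6 = 21.1281
β = Cov / Var(R_m) = 14.6912 / 21.1281 = 0.6953
MRP = 5.09% − 0.84% = 4.25%
E(R) = R_f + β × MRP = 0.84% + 0.6953 × 4.25% = 3.80%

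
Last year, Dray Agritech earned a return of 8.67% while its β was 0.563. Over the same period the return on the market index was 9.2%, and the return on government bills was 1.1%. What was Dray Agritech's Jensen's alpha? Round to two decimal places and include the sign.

Market excess return = 9.2% − 1.1% = 8.10%
CAPM benchmark = R_f + β(R_m − R_f) = 1.1% + 0.563 × 8.1% = 5.6603%
α = actual − benchmark = 8.67% − 5.6603% = +3.01%

+3.01%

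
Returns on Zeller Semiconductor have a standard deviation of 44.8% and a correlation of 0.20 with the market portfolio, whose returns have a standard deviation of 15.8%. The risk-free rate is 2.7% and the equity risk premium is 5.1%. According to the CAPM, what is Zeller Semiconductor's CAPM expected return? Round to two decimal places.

β = ρ × σ_i / σ_m = 0.20 × 44.8% / 15.8% = 0.5671
E(R) = 2.7% + 0.5671 × 5.1% = 5.59%

5.59%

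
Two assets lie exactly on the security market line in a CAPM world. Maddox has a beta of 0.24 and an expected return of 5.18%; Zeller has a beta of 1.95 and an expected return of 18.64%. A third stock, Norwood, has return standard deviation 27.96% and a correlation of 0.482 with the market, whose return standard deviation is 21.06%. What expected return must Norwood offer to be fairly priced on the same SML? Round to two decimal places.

8.33%

MRP = (18.64% − 5.18%) / (1.95 − 0.24) = 7.8713%
R_f = 5.18% − 0.24 × 7.8713% = 3.2909%
β_Norwood = ρ·σ_i/σ_m = 0.482 × 27.96 / 21.06 = 0.6399
E(R_Norwood) = R_f + β × MRP = 3.2909% + 0.6399 × 7.8713% = 8.33%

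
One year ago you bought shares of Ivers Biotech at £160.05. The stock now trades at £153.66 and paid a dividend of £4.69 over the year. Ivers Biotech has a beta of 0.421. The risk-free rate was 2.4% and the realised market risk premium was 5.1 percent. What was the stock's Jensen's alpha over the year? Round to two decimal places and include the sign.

-5.61%

Realised HPR = (P1 + D1 − P0) / P0 = (153.66 + 4.69 − 160.05) / 160.05 = -1.70 / 160.05 = -1.0622%
CAPM required = R_f + β·MRP = 2.4% + 0.421 × 5.1% = 4.5471%
α = realised − required = -1.0622% − 4.5471% = -5.61%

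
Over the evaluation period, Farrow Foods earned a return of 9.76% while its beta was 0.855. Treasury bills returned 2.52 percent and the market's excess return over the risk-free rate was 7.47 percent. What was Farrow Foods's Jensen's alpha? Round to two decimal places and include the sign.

CAPM benchmark = R_f + β(R_m − R_f) = 2.52% + 0.855 × 7.47% = 8.90685%
α = actual − benchmark = 9.76% − 8.90685% = +0.85%

+0.85%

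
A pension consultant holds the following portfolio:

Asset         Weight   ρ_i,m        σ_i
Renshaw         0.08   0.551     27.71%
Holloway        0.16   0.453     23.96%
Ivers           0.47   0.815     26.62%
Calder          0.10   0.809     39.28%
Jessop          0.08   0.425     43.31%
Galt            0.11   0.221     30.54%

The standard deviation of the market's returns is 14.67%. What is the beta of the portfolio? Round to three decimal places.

1.264

β_Renshaw = 0.551 × 27.71% / 14.67% = 1.0408
β_Holloway = 0.453 × 23.96% / 14.67% = 0.7399
β_Ivers = 0.815 × 26.62% / 14.67% = 1.4789
β_Calder = 0.809 × 39.28% / 14.67% = 2.1662
β_Jessop = 0.425 × 43.31% / 14.67% = 1.2547
β_Galt = 0.221 × 30.54% / 14.67% = 0.4601
β_P = Σ w_i β_i = 0.08×1.0408 + 0.16×0.7399 + 0.47×1.4789 + 0.10×2.1662 + 0.08×1.2547 + 0.11×0.4601 = 1.2643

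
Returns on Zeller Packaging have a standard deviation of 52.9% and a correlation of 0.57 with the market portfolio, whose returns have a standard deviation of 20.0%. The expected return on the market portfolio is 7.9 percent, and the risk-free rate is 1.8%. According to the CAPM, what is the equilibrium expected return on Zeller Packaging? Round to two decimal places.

β = ρ × σ_i / σ_m = 0.57 × 52.9% / 20.0% = 1.5077
MRP = 7.9% − 1.8% = 6.10%
E(R) = 1.8% + 1.5077 × 6.1% = 11.00%

11.00%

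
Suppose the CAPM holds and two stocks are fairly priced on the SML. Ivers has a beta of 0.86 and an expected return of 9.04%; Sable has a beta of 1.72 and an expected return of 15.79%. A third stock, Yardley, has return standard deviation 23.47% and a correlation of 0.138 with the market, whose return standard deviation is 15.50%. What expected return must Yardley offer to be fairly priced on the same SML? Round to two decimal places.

MRP = (15.79% − 9.04%) / (1.72 − 0.86) = 7.8488%
R_f = 9.04% − 0.86 × 7.8488% = 2.2900%
β_Yardley = ρ·σ_i/σ_m = 0.138 × 23.47 / 15.50 = 0.2090
E(R_Yardley) = R_f + β × MRP = 2.2900% + 0.2090 × 7.8488% = 3.93%

3.93%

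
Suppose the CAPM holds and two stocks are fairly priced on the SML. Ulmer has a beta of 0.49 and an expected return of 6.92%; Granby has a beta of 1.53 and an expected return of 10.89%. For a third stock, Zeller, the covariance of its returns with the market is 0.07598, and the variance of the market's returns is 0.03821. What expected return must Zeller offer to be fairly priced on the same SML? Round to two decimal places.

12.64%

MRP = (10.89% − 6.92%) / (1.53 − 0.49) = 3.8173%
R_f = 6.92% − 0.49 × 3.8173% = 5.0495%
β_Zeller = Cov / Var(R_m) = 0.07598 / 0.03821 = 1.9885
E(R_Zeller) = R_f + β × MRP = 5.0495% + 1.9885 × 3.8173% = 12.64%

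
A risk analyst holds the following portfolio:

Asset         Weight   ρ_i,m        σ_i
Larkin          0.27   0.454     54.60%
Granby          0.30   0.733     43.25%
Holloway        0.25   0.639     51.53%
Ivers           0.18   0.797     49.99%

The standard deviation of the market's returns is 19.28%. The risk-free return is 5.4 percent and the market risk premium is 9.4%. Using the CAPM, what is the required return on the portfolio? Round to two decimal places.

β_Larkin = 0.454 × 54.60% / 19.28% = 1.2857
β_Granby = 0.733 × 43.25% / 19.28% = 1.6443
β_Holloway = 0.639 × 51.53% / 19.28% = 1.7079
β_Ivers = 0.797 × 49.99% / 19.28% = 2.0665
β_P = Σ w_i β_i = 0.27×1.2857 + 0.30×1.6443 + 0.25×1.7079 + 0.18×2.0665 = 1.6394
E(R_P) = R_f + β_P × MRP = 5.4% + 1.6394 × 9.4% = 20.81%

20.81%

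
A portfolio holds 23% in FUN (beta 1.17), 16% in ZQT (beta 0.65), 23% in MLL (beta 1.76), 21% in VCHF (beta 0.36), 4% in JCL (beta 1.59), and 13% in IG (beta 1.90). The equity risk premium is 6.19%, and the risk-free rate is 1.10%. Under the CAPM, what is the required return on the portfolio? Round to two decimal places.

8.31%

β_P = Σ w_i β_i = 0.23×1.17 + 0.16×0.65 + 0.23×1.76 + 0.21×0.36 + 0.04×1.59 + 0.13×1.90 = 1.1641
E(R_P) = R_f + β_P × MRP = 1.10% + 1.1641 × 6.19% = 8.31%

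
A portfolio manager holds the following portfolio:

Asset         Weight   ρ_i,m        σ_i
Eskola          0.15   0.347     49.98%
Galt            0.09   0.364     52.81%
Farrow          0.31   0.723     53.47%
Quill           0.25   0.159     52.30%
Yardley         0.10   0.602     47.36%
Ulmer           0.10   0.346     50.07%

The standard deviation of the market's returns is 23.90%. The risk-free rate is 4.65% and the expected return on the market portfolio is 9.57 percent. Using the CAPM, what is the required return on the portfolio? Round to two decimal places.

9.38%

β_Eskola = 0.347 × 49.98% / 23.90% = 0.7257
β_Galt = 0.364 × 52.81% / 23.90% = 0.8043
β_Farrow = 0.723 × 53.47% / 23.90% = 1.6175
β_Quill = 0.159 × 52.30% / 23.90% = 0.3479
β_Yardley = 0.602 × 47.36% / 23.90% = 1.1929
β_Ulmer = 0.346 × 50.07% / 23.90% = 0.7249
β_P = Σ w_i β_i = 0.15×0.7257 + 0.09×0.8043 + 0.31×1.6175 + 0.25×0.3479 + 0.10×1.1929 + 0.10×0.7249 = 0.9614
MRP = 9.57% − 4.65% = 4.92%
E(R_P) = R_f + β_P × MRP = 4.65% + 0.9614 × 4.92% = 9.38%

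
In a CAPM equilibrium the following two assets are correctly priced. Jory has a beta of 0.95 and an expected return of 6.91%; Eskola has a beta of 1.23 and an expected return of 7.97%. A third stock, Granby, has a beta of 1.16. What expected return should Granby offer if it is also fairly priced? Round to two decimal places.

7.71%

MRP (SML slope) = (7.97% − 6.91%) / (1.23 − 0.95) = 1.06% / 0.28 = 3.7857%
R_f (intercept) = 6.91% − 0.95 × 3.7857% = 3.3136%
E(R_Granby) = R_f + β × MRP = 3.3136% + 1.16 × 3.7857% = 7.71%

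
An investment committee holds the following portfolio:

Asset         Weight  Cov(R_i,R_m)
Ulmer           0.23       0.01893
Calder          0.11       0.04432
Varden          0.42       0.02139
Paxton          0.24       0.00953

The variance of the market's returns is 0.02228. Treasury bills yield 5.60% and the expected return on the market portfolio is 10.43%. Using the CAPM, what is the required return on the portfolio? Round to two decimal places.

β_Ulmer = 0.01893 / 0.02228 = 0.8496
β_Calder = 0.04432 / 0.02228 = 1.9892
β_Varden = 0.02139 / 0.02228 = 0.9601
β_Paxton = 0.00953 / 0.02228 = 0.4277
β_P = Σ w_i β_i = 0.23×0.8496 + 0.11×1.9892 + 0.42×0.9601 + 0.24×0.4277 = 0.9201
MRP = 10.43% − 5.60% = 4.83%
E(R_P) = R_f + β_P × MRP = 5.60% + 0.9201 × 4.83% = 10.04%

10.04%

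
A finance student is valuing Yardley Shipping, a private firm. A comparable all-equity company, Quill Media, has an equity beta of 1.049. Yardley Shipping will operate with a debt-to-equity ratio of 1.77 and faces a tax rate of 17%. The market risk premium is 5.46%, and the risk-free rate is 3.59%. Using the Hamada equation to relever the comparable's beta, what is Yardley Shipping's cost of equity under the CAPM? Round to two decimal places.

β_L = β_U × [1 + (1 − t)(D/E)] = 1.049 × [1 + (1 − 0.17) × 1.77]
    = 1.049 × [1 + 0.83 × 1.77] = 1.049 × 2.4691 = 2.5901
E(R) = R_f + β_L × MRP = 3.59% + 2.5901 × 5.46% = 17.73%

17.73%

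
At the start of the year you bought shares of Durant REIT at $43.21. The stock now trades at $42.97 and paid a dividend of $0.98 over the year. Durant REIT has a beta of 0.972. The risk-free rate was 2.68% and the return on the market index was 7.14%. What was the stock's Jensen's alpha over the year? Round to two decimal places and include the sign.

Realised HPR = (P1 + D1 − P0) / P0 = (42.97 + 0.98 − 43.21) / 43.21 = 0.74 / 43.21 = 1.7126%
MRP = 7.14% − 2.68% = 4.46%
CAPM required = R_f + β·MRP = 2.68% + 0.972 × 4.46% = 7.01512%
α = realised − required = 1.7126% − 7.01512% = -5.30%

-5.30%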